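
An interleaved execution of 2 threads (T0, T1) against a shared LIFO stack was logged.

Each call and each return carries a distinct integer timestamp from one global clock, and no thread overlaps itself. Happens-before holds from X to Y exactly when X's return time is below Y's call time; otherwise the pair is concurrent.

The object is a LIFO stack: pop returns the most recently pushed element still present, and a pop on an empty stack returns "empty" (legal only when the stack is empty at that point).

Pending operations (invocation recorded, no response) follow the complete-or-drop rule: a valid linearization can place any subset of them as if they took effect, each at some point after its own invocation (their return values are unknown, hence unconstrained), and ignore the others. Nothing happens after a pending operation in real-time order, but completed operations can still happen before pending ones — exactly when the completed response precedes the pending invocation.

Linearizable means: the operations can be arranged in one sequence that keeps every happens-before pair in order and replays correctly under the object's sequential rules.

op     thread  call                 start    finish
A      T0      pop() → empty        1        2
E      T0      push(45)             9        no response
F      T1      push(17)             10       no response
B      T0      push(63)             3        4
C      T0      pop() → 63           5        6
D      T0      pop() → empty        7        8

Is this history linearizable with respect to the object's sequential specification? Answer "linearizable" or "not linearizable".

linearizable

a witness: A, B, C, D
1. A pop() → empty, leaving stack <>
2. B push(63), leaving stack <63>
3. C pop() → 63, leaving stack <>
4. D pop() → empty, leaving stack <>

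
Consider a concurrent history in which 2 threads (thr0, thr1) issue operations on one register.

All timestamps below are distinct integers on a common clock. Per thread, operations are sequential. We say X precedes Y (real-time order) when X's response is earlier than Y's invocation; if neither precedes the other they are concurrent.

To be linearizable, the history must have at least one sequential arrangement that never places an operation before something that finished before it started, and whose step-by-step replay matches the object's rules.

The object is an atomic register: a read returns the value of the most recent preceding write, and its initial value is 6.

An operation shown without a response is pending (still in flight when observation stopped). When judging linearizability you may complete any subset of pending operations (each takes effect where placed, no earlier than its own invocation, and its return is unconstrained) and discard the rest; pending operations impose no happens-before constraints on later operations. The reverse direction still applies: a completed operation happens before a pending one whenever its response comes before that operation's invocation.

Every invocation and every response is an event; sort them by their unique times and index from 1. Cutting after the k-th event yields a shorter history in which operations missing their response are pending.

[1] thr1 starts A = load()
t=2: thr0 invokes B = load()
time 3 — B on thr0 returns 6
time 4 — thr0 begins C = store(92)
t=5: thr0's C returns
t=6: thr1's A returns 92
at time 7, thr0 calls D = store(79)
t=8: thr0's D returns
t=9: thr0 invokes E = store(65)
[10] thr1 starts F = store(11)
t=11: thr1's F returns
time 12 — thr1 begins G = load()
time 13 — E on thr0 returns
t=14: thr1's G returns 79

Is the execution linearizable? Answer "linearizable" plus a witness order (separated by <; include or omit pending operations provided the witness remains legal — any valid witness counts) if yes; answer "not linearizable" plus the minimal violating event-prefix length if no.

not linearizable — minimal violating prefix: 14 events

the violation lands at event 14, G's response at time 14: events 1..13 linearize, events 1..14 do not
no legal order exists: 9 real-time-consistent candidates over 7 completed register operations, all rejected
take A, B, C, D, E, F, G: step 1 already fails, because A load() → 92 cannot occur there
take A, B, C, D, F, E, G: step 1 already fails, because A load() → 92 cannot occur there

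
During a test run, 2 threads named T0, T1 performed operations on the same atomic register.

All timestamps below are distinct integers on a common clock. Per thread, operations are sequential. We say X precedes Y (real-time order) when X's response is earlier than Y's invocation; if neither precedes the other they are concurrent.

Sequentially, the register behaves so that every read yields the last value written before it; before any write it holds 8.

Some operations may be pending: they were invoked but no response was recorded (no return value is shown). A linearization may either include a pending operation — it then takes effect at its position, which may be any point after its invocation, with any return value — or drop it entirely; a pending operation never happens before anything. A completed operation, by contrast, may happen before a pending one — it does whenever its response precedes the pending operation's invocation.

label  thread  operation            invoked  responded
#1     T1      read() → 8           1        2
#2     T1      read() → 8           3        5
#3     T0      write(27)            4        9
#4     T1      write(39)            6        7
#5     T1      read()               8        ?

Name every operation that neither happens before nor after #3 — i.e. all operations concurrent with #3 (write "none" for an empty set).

#2, #4, #5

concurrent with #3 ([4,9]): every op whose interval crosses 4..9
#1 [1,2]: before
#2 [3,5]: concurrent
#4 [6,7]: concurrent
#5 [8,…): concurrent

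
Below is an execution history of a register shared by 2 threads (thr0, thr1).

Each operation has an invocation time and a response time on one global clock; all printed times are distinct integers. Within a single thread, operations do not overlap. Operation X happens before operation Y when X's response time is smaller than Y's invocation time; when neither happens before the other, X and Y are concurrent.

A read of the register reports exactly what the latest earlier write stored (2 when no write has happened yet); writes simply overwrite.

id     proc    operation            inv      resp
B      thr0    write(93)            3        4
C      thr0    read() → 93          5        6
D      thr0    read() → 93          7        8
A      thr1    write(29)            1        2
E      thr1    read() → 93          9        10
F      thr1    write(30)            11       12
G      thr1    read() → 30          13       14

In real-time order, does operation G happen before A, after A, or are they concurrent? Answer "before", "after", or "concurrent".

after

G spans [13,14], A spans [1,2]
resp(A)=2 < inv(G)=13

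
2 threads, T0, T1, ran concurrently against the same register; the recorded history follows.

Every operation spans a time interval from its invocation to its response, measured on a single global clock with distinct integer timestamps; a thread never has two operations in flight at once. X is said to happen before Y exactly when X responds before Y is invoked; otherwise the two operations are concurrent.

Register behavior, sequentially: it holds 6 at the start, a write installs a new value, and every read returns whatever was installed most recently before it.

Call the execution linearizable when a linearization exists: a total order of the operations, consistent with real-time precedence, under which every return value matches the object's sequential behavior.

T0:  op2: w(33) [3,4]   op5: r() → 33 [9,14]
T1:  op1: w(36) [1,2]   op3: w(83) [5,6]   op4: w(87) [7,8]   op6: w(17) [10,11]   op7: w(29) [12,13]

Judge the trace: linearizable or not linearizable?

not linearizable

prefix check: 1..13 passes, 1..14 fails once op5's time-14 response joins
checked exhaustively: 3 real-time-consistent orders of 7 completed operations, zero legal register replays
for example op1, op2, op3, op4, op5, op6, op7 fails at step 5: op5 r() → 33 is not legal there
for example op1, op2, op3, op4, op6, op5, op7 fails at step 6: op5 r() → 33 is not legal there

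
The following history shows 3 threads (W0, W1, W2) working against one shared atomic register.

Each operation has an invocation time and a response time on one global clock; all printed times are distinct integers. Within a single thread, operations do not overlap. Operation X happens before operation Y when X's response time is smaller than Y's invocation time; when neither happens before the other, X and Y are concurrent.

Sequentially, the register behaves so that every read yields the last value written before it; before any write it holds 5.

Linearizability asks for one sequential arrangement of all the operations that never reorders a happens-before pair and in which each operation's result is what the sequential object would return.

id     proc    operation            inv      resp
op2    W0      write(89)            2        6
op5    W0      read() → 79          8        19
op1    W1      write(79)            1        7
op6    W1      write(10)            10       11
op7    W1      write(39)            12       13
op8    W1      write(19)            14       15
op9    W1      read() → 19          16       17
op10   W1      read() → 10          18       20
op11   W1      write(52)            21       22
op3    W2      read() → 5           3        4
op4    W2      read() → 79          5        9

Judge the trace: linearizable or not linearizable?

prefix check: 1..19 passes, 1..20 fails once op10's time-20 response joins
10 completed operations, 78 real-time-consistent orders — every atomic register replay fails
for example op1, op2, op3, op4, op5, op6, op7, op8, op9, op10 fails at step 3: op3 read() → 5 is not legal there
for example op1, op2, op3, op4, op6, op5, op7, op8, op9, op10 fails at step 3: op3 read() → 5 is not legal there

not linearizable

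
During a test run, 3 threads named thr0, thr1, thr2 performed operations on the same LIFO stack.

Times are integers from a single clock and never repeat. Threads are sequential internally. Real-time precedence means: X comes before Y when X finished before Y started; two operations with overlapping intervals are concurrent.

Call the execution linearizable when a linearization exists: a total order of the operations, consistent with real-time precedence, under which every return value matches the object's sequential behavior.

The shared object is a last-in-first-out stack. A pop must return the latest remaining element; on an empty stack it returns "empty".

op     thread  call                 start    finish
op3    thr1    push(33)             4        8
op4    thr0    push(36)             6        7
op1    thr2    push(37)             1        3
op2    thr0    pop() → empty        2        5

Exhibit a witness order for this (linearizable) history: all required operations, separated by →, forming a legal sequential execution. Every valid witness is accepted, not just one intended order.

op2 → op1 → op3 → op4

1. op2 pop() → empty, leaving stack <>
2. op1 push(37), leaving stack <37>
3. op3 push(33), leaving stack <37,33>
4. op4 push(36), leaving stack <37,33,36>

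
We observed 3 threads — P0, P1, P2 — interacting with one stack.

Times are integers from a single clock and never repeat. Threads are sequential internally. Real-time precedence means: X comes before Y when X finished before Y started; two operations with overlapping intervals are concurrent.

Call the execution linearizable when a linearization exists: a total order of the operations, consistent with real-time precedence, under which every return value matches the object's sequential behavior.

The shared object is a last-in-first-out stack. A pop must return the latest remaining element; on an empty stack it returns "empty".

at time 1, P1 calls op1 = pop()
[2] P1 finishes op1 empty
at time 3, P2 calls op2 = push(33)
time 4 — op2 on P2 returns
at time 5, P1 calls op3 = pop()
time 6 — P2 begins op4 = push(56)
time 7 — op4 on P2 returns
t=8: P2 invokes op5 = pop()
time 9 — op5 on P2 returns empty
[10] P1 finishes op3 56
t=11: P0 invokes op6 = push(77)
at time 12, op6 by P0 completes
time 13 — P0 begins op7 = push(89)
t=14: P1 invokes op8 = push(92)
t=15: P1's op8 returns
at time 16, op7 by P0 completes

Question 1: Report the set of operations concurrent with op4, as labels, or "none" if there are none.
concurrent with op4 ([6,7]): every op whose interval crosses 6..7
op1 [1,2]: before
op2 [3,4]: before
op3 [5,10]: concurrent
op5 [8,9]: after
op6 [11,12]: after
op7 [13,16]: after
op8 [14,15]: after

op3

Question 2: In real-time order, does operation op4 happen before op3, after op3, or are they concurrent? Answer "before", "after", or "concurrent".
op4 spans [6,7], op3 spans [5,10]
the intervals overlap in both directions

concurrent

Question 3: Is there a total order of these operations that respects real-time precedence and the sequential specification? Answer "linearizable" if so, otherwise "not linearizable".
cut after 8 events: linearizable; cut after 9 events (op5 responds, time 9): not linearizable
the sole real-time-consistent order of 4 completed operations fails the stack replay
including or dropping the 1 pending operation (op3) in any combination fails
one such order, op1, op2, op4, op5 (pending dropped), breaks at step 4 where op5 pop() → empty is illegal

not linearizable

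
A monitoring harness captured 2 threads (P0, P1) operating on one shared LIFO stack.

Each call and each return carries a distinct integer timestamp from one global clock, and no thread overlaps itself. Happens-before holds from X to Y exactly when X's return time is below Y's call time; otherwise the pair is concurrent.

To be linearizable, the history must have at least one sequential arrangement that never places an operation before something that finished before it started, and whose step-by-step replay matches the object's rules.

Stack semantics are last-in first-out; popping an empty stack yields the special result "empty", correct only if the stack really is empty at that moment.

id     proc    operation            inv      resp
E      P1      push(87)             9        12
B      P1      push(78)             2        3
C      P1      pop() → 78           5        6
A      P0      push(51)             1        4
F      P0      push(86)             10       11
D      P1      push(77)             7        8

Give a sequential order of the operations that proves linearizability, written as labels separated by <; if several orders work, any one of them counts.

after step 1 (A push(51)): stack <51>
after step 2 (B push(78)): stack <51,78>
after step 3 (C pop() → 78): stack <51>
after step 4 (D push(77)): stack <51,77>
after step 5 (E push(87)): stack <51,77,87>
after step 6 (F push(86)): stack <51,77,87,86>

A < B < C < D < E < F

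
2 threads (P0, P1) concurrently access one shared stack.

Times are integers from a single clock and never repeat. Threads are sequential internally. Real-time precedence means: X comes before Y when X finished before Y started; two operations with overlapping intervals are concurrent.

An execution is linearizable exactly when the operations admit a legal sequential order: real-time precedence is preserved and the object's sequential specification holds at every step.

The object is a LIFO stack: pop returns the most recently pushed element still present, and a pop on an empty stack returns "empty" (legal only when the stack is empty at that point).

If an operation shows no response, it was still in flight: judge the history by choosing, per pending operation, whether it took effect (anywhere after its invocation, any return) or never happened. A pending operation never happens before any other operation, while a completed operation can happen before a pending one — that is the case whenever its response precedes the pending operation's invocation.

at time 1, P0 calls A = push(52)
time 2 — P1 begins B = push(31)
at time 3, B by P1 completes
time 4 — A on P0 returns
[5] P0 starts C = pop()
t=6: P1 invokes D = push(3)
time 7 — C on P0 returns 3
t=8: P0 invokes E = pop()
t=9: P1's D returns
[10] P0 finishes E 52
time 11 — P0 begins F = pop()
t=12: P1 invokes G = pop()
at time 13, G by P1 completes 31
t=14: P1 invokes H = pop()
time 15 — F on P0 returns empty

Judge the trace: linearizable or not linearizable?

a witness: B, A, D, C, E, G, F
after step 1 (B push(31)): stack <31>
after step 2 (A push(52)): stack <31,52>
after step 3 (D push(3)): stack <31,52,3>
after step 4 (C pop() → 3): stack <31,52>
after step 5 (E pop() → 52): stack <31>
after step 6 (G pop() → 31): stack <>
after step 7 (F pop() → empty): stack <>

linearizable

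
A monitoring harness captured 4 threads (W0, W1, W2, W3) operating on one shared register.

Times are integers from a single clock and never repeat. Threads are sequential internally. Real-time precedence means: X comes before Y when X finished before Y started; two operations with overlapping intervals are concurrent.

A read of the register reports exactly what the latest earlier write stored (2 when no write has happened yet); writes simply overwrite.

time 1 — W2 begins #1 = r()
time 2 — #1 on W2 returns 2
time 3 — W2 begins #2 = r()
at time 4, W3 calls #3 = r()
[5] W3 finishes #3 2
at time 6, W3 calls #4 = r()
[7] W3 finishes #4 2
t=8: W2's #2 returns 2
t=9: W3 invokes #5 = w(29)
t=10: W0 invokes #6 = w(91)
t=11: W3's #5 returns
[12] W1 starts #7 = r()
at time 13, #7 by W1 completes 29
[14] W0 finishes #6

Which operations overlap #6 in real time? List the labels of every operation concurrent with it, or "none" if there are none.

#5, #7

#6 spans [10,14]; an op avoiding the whole window 10..14 is ordered, any other is concurrent
#1 [1,2]: before
#2 [3,8]: before
#3 [4,5]: before
#4 [6,7]: before
#5 [9,11]: concurrent
#7 [12,13]: concurrent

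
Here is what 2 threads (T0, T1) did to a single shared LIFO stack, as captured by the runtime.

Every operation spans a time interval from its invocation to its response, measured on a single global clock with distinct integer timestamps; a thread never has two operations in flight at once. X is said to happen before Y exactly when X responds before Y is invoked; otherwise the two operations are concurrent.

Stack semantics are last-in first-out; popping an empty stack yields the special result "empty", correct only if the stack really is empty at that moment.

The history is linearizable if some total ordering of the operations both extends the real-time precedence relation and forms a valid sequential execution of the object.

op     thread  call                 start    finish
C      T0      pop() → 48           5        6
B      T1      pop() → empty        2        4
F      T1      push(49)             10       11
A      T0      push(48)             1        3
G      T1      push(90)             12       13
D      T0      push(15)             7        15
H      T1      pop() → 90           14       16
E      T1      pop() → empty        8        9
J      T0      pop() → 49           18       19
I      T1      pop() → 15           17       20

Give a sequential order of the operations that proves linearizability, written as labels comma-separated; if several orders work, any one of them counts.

B, A, C, E, D, F, G, H, J, I

step 1: B pop() → empty — stack <>
step 2: A push(48) — stack <48>
step 3: C pop() → 48 — stack <>
step 4: E pop() → empty — stack <>
step 5: D push(15) — stack <15>
step 6: F push(49) — stack <15,49>
step 7: G push(90) — stack <15,49,90>
step 8: H pop() → 90 — stack <15,49>
step 9: J pop() → 49 — stack <15>
step 10: I pop() → 15 — stack <>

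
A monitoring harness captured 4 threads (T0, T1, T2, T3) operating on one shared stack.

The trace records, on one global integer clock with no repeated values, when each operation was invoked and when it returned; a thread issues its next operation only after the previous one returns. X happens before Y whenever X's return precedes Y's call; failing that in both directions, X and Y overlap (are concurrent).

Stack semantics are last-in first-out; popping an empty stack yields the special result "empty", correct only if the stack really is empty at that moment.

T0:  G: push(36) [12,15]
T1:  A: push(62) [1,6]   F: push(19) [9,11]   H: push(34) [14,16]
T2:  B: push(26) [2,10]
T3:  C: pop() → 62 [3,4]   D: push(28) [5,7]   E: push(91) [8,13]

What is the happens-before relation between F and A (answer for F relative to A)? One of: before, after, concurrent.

F spans [9,11], A spans [1,6]
resp(A)=6 < inv(F)=9

after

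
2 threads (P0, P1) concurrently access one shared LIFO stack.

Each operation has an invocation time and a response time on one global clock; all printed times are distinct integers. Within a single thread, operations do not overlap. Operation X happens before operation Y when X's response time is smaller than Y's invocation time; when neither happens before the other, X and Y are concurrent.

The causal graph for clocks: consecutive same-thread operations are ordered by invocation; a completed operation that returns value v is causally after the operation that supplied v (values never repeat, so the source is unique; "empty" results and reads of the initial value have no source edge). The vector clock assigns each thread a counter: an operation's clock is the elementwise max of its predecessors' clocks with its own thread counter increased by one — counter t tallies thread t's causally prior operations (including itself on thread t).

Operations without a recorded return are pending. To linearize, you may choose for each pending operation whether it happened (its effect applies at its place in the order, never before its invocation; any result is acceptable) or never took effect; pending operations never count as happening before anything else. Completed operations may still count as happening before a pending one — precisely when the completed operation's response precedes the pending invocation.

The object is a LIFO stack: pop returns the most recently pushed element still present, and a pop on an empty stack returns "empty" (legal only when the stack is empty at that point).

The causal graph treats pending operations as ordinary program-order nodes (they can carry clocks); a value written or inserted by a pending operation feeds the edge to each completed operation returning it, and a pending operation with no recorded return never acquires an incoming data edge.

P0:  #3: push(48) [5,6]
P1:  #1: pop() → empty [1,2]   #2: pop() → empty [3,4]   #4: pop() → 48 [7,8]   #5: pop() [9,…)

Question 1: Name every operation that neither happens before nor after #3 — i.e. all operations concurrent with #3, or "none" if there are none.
concurrent with #3 ([5,6]): every op whose interval crosses 5..6
#1 [1,2]: before
#2 [3,4]: before
#4 [7,8]: after
#5 [9,…): after

none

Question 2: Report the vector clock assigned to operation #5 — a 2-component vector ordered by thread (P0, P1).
invoked at 1, #1 has no predecessors; its own P1 bump gives (0, 1)
invoked at 5, #3 has no predecessors; its own P0 bump gives (1, 0)
VC(#2, invoked at 3): max of VC(#1)=(0, 1), then +1 on thread P1 → (0, 2)
VC(#4, invoked at 7): max of VC(#2)=(0, 2), VC(#3)=(1, 0), then +1 on thread P1 → (1, 3)
VC(#5, invoked at 9): max of VC(#4)=(1, 3), then +1 on thread P1 → (1, 4)
target: VC(#5) = (1, 4)

(1, 4)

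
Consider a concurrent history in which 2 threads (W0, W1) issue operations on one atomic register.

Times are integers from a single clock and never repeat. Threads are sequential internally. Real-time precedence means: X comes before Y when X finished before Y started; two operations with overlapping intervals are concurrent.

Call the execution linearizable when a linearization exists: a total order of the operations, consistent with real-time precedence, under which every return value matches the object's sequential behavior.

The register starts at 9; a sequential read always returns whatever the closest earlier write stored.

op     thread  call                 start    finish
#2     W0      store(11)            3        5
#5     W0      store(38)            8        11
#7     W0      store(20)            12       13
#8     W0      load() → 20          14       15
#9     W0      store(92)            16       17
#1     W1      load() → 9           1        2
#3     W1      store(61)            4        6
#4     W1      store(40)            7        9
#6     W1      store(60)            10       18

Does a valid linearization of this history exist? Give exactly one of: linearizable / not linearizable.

linearizable

witness order: #1, #2, #3, #4, #5, #6, #7, #8, #9
step 1: #1 load() → 9 — value 9
step 2: #2 store(11) — value 11
step 3: #3 store(61) — value 61
step 4: #4 store(40) — value 40
step 5: #5 store(38) — value 38
step 6: #6 store(60) — value 60
step 7: #7 store(20) — value 20
step 8: #8 load() → 20 — value 20
step 9: #9 store(92) — value 92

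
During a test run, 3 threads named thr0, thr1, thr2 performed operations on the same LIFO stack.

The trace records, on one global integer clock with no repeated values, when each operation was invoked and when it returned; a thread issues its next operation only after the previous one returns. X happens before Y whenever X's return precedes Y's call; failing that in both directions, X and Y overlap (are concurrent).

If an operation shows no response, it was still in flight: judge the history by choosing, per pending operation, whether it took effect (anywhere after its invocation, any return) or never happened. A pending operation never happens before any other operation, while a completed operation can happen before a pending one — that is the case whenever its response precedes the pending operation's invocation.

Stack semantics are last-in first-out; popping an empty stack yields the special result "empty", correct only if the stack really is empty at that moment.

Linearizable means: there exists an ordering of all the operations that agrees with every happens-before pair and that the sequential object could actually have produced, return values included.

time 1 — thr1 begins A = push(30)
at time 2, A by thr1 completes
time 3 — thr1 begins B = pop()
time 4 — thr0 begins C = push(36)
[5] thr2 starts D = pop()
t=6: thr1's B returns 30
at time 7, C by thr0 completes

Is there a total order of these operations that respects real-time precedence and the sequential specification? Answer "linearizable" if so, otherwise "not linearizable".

a witness: A, B, C
after step 1 (A push(30)): stack <30>
after step 2 (B pop() → 30): stack <>
after step 3 (C push(36)): stack <36>

linearizable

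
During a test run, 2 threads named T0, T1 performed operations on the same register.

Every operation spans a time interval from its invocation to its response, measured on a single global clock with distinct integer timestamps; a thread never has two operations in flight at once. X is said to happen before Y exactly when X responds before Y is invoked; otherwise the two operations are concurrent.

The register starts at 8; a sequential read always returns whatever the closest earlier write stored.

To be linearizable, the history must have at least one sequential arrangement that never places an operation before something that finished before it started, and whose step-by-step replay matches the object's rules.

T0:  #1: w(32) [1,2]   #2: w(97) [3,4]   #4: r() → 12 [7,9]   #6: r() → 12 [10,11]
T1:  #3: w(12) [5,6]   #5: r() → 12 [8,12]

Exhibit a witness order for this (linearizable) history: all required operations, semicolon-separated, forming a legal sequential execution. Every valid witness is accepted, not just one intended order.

#1; #2; #3; #4; #5; #6

step 1: #1 w(32) — value 32
step 2: #2 w(97) — value 97
step 3: #3 w(12) — value 12
step 4: #4 r() → 12 — value 12
step 5: #5 r() → 12 — value 12
step 6: #6 r() → 12 — value 12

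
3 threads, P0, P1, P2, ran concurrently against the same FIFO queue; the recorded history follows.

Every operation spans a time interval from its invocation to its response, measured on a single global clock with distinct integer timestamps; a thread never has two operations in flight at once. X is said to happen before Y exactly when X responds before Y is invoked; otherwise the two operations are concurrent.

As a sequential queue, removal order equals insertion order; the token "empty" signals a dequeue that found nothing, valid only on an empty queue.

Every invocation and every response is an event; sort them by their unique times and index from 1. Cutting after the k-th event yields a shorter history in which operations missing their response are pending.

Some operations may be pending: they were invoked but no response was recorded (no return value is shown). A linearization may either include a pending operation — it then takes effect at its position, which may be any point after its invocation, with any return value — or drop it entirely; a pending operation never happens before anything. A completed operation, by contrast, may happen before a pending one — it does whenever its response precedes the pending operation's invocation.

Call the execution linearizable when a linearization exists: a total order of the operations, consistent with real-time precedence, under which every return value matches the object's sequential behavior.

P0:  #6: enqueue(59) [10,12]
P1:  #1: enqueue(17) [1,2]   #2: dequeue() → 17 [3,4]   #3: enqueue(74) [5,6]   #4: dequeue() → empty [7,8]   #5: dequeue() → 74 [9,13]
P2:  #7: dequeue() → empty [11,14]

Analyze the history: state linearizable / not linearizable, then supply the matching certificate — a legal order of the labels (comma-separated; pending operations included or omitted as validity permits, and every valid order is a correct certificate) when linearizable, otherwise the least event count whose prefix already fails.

already the first 8 events (up to #4's response at time 8) admit no linearization; the first 7 still do
exactly one order of the 4 completed ops respects real time; the FIFO queue replay fails
e.g. #1, #2, #3, #4: illegal at step 4, since #4 dequeue() → empty cannot apply there

not linearizable — minimal violating prefix: 8 events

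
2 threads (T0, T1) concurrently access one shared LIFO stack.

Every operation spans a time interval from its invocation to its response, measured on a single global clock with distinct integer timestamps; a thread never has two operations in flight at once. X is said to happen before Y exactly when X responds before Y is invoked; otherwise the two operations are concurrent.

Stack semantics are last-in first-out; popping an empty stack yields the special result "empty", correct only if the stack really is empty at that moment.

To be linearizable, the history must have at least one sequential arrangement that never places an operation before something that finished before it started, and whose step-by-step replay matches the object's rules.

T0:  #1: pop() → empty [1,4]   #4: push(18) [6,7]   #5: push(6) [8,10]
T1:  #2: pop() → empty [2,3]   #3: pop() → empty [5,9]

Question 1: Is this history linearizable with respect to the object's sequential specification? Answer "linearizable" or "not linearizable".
witness order: #1, #2, #3, #4, #5
step 1: #1 pop() → empty — stack <>
step 2: #2 pop() → empty — stack <>
step 3: #3 pop() → empty — stack <>
step 4: #4 push(18) — stack <18>
step 5: #5 push(6) — stack <18,6>

linearizable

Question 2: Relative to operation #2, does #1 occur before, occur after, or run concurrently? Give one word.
Answer: concurrent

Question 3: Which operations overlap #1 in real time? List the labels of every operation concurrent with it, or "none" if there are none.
Answer: #2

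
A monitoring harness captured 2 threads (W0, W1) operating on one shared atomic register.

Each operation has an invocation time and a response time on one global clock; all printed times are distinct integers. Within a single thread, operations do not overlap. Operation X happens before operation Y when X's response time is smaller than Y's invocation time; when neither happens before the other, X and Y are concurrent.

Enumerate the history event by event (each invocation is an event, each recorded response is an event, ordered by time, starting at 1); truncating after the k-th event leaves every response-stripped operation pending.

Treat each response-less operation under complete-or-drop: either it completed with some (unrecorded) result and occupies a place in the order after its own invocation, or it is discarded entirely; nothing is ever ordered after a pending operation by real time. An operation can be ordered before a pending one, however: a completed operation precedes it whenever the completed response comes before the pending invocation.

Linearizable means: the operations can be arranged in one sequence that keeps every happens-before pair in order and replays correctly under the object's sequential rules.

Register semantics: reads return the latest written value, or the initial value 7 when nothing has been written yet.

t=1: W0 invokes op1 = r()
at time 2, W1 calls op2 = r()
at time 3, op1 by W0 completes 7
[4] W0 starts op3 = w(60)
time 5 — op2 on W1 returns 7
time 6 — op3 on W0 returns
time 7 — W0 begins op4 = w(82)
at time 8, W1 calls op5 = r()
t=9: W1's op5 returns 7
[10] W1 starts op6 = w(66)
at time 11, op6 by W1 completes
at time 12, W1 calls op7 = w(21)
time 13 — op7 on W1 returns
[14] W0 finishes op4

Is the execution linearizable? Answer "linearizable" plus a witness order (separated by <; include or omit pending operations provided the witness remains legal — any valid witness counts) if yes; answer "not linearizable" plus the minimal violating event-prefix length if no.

not linearizable — minimal violating prefix: 9 events

already the first 9 events (up to op5's response at time 9) admit no linearization; the first 8 still do
all 3 real-time-respecting orders fail — 4 completed atomic register operations, no legal replay
no completion choice of the 1 pending operation (op4) rescues it — every subset was tried
one such order, op1, op2, op3, op5 (pending dropped), breaks at step 4 where op5 r() → 7 is illegal
one such order, op1, op3, op2, op5 (pending dropped), breaks at step 3 where op2 r() → 7 is illegal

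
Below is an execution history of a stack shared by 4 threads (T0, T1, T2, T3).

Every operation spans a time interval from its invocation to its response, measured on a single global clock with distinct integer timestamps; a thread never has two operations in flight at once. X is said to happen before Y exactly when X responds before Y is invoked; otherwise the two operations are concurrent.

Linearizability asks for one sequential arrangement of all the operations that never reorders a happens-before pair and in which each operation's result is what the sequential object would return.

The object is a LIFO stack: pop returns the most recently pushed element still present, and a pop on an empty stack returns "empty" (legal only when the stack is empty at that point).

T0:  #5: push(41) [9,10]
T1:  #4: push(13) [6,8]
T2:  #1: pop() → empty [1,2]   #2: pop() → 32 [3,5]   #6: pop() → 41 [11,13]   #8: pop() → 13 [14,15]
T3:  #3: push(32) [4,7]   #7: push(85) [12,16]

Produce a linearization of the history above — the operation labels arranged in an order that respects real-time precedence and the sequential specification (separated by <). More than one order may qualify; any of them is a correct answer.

step 1: #1 pop() → empty — stack <>
step 2: #3 push(32) — stack <32>
step 3: #2 pop() → 32 — stack <>
step 4: #4 push(13) — stack <13>
step 5: #5 push(41) — stack <13,41>
step 6: #6 pop() → 41 — stack <13>
step 7: #8 pop() → 13 — stack <>
step 8: #7 push(85) — stack <85>

#1 < #3 < #2 < #4 < #5 < #6 < #8 < #7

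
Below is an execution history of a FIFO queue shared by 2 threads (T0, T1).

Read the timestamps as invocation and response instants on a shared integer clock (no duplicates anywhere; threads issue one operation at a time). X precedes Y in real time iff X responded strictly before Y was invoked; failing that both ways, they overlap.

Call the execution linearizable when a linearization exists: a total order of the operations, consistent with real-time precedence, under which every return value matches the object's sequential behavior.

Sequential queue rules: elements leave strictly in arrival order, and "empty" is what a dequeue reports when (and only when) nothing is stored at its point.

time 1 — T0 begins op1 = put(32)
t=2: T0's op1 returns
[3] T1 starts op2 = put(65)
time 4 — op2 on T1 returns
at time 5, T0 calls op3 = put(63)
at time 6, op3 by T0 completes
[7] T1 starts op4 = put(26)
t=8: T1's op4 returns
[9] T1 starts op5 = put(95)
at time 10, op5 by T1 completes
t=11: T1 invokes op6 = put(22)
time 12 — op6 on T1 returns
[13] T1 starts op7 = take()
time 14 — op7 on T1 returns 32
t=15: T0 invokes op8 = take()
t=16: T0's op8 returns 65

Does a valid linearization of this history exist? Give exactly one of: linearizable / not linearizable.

linearizable

a witness: op1, op2, op3, op4, op5, op6, op7, op8
1. op1 put(32), leaving queue <32>
2. op2 put(65), leaving queue <32,65>
3. op3 put(63), leaving queue <32,65,63>
4. op4 put(26), leaving queue <32,65,63,26>
5. op5 put(95), leaving queue <32,65,63,26,95>
6. op6 put(22), leaving queue <32,65,63,26,95,22>
7. op7 take() → 32, leaving queue <65,63,26,95,22>
8. op8 take() → 65, leaving queue <63,26,95,22>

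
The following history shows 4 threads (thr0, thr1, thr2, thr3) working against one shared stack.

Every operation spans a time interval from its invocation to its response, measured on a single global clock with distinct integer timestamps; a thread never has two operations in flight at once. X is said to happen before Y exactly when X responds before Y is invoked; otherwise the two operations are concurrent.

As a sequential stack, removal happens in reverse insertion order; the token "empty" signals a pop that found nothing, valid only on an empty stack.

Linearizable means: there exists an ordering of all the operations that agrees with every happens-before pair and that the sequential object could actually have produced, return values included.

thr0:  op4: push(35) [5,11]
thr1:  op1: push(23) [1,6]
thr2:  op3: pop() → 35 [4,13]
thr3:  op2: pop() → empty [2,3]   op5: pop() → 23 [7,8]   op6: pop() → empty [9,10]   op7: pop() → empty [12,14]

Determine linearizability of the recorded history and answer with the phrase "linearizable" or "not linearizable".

one valid linearization: op2, op1, op4, op3, op5, op6, op7
after step 1 (op2 pop() → empty): stack <>
after step 2 (op1 push(23)): stack <23>
after step 3 (op4 push(35)): stack <23,35>
after step 4 (op3 pop() → 35): stack <23>
after step 5 (op5 pop() → 23): stack <>
after step 6 (op6 pop() → empty): stack <>
after step 7 (op7 pop() → empty): stack <>

linearizable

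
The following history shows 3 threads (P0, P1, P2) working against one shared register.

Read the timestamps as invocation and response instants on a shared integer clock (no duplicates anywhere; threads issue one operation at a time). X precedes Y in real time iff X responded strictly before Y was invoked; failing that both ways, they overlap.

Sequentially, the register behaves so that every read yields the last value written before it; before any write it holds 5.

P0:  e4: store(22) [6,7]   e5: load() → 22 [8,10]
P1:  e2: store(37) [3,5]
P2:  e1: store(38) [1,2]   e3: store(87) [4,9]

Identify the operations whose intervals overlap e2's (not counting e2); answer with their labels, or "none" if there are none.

e3

e2 runs from 3 to 5; window-overlapping ops are concurrent
e1 [1,2]: before
e3 [4,9]: concurrent
e4 [6,7]: after
e5 [8,10]: after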